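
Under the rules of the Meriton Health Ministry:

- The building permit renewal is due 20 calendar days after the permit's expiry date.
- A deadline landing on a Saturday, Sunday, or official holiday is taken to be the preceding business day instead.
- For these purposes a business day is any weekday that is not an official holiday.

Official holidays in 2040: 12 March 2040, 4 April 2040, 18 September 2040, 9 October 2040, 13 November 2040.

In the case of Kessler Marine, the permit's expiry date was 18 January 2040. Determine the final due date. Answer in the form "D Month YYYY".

20 calendar days after 18 January 2040 is 7 February 2040.
Since 7 February 2040 is a Tuesday and not a holiday, the date is unchanged.
Final deadline: 7 February 2040.

7 February 2040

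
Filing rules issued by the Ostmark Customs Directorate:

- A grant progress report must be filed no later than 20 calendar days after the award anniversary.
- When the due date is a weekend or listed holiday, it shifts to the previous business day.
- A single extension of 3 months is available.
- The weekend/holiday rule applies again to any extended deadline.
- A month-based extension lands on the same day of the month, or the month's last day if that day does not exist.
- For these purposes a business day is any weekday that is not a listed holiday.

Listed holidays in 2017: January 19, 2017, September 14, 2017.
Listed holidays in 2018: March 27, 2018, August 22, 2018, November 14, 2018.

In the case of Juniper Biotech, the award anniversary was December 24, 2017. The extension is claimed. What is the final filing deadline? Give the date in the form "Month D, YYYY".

April 12, 2018

Adding 20 calendar days to December 24, 2017 gives January 13, 2018.
Because January 13, 2018 is a Saturday, the deadline becomes January 12, 2018 (Friday).
The 3 months extension carries January 12, 2018 to April 12, 2018.
April 12, 2018 is a Thursday and not a listed holiday, so it stands.
So the filing is due April 12, 2018.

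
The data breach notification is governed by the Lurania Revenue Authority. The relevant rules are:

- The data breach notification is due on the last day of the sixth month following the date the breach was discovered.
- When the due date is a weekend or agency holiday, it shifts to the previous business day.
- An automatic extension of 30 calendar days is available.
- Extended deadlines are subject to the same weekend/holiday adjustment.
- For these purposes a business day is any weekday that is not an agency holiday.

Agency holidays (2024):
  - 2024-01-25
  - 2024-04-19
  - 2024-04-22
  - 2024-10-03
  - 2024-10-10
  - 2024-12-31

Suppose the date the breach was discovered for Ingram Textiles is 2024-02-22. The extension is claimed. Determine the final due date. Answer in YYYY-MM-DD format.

6 months after 2024-02-22 falls in August 2024; the last day of that month is 2024-08-31.
2024-08-31 is a Saturday, so it moves to the preceding business day, 2024-08-30 (Friday).
With the 30-day extension, 2024-08-30 becomes 2024-09-29.
2024-09-29 is a Sunday; the preceding business day is 2024-09-27 (Friday).
The final due date is 2024-09-27.

2024-09-27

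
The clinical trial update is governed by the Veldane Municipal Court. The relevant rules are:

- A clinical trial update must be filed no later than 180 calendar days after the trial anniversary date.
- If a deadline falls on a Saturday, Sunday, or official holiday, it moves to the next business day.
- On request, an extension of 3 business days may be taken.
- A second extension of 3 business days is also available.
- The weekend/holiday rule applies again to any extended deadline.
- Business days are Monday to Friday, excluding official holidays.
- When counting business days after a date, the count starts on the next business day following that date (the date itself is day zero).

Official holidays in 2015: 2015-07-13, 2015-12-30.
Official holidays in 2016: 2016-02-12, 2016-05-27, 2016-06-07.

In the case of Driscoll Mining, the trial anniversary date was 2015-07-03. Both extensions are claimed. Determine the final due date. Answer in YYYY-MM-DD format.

Adding 180 calendar days to 2015-07-03 gives 2015-12-30.
2015-12-30 falls on a listed holiday. Rolling to the next business day gives 2015-12-31, a Thursday.
Applying the 3-business-day extension: 3 business days after 2015-12-31 is 2016-01-05.
Since 2016-01-05 is a Tuesday and not a holiday, the date is unchanged.
Counting 3 further business days from 2016-01-05 reaches 2016-01-08.
2016-01-08 (Friday) is already a business day.
Deadline: 2016-01-08.

2016-01-08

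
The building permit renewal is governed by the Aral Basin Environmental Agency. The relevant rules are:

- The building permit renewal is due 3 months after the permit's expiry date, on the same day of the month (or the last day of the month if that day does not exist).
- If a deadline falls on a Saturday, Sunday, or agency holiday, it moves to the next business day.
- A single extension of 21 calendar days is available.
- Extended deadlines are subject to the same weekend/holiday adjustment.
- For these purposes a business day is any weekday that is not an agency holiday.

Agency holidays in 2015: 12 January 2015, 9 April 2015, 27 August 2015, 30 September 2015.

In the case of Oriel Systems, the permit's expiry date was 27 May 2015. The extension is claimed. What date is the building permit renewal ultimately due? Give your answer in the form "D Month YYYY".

18 September 2015

3 months from 27 May 2015 is 27 August 2015.
Because 27 August 2015 is a listed holiday, the deadline becomes 28 August 2015 (Friday).
Add the 21 calendar-day extension to 28 August 2015: 18 September 2015.
18 September 2015 (Friday) is already a business day.
So the filing is due 18 September 2015.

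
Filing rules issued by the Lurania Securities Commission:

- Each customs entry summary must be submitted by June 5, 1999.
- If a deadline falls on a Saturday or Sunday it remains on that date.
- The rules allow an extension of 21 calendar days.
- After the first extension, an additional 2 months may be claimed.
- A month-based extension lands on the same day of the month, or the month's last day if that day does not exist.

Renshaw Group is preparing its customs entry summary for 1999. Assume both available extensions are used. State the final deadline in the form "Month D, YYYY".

Start from the fixed due date, June 5, 1999.
June 5, 1999 falls on a Saturday. The rules make no weekend/holiday allowance, so it remains June 5, 1999.
With the 21-day extension, June 5, 1999 becomes June 26, 1999.
No adjustment is made for weekends or holidays, so June 26, 1999 stands.
Applying the 2 months extension: 2 months after June 26, 1999 is August 26, 1999.
August 26, 1999 is a Thursday; no weekend or holiday adjustment applies.
Deadline: August 26, 1999.

August 26, 1999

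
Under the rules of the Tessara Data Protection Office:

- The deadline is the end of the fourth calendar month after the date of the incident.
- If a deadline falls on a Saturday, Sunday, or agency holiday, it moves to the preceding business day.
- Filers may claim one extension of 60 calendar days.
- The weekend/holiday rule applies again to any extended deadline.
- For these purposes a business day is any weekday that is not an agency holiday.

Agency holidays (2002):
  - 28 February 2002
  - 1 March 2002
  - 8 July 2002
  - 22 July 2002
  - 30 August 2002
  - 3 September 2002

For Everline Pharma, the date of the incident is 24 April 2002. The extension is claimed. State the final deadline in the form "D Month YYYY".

28 October 2002

4 months after 24 April 2002 falls in August 2002; the last day of that month is 31 August 2002.
31 August 2002 is a Saturday, so it moves to the preceding business day, 29 August 2002 (Thursday).
The 60-calendar-day extension moves the deadline from 29 August 2002 to 28 October 2002.
28 October 2002 (Monday) is already a business day.
Final deadline: 28 October 2002.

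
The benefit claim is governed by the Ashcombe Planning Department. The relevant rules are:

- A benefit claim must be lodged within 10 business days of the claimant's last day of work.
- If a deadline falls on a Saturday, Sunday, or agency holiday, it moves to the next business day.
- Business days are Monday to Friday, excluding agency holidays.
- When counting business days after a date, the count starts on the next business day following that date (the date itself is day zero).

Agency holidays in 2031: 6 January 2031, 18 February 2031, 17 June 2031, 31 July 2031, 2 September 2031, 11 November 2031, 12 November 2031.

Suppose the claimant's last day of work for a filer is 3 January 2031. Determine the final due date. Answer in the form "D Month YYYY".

20 January 2031

Starting the day after 3 January 2031 and counting 10 business days lands on 20 January 2031.
20 January 2031 falls on a Monday, which is a business day, so no adjustment is needed.
Deadline: 20 January 2031.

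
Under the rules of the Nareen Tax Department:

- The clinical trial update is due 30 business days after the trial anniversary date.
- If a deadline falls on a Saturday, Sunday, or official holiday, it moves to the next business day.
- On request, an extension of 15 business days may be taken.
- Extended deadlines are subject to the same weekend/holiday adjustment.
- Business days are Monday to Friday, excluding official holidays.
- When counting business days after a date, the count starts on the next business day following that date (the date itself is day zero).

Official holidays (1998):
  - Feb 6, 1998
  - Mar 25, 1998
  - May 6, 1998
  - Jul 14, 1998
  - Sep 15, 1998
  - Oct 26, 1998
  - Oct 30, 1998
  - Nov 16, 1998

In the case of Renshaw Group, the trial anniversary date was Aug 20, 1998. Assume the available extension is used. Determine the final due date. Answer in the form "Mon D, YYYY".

30 business days after Aug 20, 1998, excluding weekends and holidays, is Oct 2, 1998.
Oct 2, 1998 (Friday) is already a business day.
The 15-business-day extension runs from Oct 2, 1998 to Oct 23, 1998.
Oct 23, 1998 is a Friday and not a listed holiday, so it stands.
Final deadline: Oct 23, 1998.

Oct 23, 1998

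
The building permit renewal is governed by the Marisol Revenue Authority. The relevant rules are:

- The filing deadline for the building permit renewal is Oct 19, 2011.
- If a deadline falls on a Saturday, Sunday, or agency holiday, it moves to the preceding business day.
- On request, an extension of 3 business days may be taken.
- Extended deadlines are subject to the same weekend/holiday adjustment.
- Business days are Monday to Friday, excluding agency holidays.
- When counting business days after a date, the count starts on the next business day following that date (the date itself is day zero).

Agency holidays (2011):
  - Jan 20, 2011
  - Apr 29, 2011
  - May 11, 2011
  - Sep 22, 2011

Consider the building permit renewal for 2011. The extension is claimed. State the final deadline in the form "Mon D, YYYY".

Oct 24, 2011

Start from the fixed due date, Oct 19, 2011.
Oct 19, 2011 (Wednesday) is already a business day.
The 3-business-day extension runs from Oct 19, 2011 to Oct 24, 2011.
Oct 24, 2011 falls on a Monday, which is a business day, so no adjustment is needed.
The final due date is Oct 24, 2011.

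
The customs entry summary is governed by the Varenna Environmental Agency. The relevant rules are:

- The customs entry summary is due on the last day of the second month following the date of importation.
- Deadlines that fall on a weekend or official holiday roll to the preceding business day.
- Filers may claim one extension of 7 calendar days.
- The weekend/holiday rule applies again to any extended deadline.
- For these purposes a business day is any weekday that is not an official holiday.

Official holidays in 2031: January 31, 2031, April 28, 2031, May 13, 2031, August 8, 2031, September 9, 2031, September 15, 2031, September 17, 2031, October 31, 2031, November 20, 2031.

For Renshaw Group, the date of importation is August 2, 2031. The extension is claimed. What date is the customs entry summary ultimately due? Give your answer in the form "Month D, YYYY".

2 months after August 2, 2031 falls in October 2031; the last day of that month is October 31, 2031.
Because October 31, 2031 is a listed holiday, the deadline becomes October 30, 2031 (Thursday).
Applying the 7-calendar-day extension: October 30, 2031 + 7 days = November 6, 2031.
Since November 6, 2031 is a Thursday and not a holiday, the date is unchanged.
The final due date is November 6, 2031.

November 6, 2031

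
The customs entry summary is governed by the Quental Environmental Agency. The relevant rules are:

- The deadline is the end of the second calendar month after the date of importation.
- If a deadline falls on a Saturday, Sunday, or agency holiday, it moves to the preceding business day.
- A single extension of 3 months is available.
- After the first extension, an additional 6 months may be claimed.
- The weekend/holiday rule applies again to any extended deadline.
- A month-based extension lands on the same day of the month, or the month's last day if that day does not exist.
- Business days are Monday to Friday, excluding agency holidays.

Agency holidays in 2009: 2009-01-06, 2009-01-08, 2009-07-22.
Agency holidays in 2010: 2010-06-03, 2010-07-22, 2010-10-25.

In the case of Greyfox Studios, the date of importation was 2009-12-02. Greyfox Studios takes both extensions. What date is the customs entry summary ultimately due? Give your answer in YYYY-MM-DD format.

The second month after 2009-12-02 is February 2010, whose last day is 2010-02-28.
2010-02-28 is a Sunday, so it moves to the preceding business day, 2010-02-26 (Friday).
Applying the 3 months extension: 3 months after 2010-02-26 is 2010-05-26.
Since 2010-05-26 is a Wednesday and not a holiday, the date is unchanged.
Add 6 months to 2010-05-26: 2010-11-26.
2010-11-26 is a Friday and not a listed holiday, so it stands.
Deadline: 2010-11-26.

2010-11-26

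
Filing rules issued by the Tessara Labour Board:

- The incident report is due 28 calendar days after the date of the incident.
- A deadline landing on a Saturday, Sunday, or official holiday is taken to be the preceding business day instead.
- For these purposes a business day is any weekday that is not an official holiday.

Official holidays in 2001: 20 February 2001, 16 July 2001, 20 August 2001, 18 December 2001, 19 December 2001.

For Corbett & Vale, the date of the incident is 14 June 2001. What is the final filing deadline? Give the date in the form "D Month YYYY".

12 July 2001

28 calendar days after 14 June 2001 is 12 July 2001.
12 July 2001 is a Thursday and not a listed holiday, so it stands.
So the filing is due 12 July 2001.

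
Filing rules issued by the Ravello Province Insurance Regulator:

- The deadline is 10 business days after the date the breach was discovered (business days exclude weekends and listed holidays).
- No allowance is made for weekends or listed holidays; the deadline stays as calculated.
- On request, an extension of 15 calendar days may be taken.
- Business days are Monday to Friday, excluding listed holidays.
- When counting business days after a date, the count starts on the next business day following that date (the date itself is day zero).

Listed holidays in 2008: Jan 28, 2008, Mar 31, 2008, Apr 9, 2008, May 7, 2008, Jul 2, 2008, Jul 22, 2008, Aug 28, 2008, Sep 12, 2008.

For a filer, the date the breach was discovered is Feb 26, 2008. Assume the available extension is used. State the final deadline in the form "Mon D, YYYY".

Counting 10 business days after Feb 26, 2008 (skipping weekends and listed holidays) reaches Mar 11, 2008.
No adjustment is made for weekends or holidays, so Mar 11, 2008 stands.
Add the 15 calendar-day extension to Mar 11, 2008: Mar 26, 2008.
No adjustment is made for weekends or holidays, so Mar 26, 2008 stands.
Deadline: Mar 26, 2008.

Mar 26, 2008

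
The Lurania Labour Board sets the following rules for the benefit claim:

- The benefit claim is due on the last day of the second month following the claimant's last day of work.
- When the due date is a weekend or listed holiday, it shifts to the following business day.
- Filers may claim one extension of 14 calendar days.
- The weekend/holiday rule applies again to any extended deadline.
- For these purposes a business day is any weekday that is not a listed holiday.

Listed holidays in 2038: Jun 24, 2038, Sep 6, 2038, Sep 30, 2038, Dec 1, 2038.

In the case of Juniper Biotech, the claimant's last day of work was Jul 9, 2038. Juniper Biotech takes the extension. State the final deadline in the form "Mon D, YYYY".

Oct 15, 2038

The second month after Jul 9, 2038 is September 2038, whose last day is Sep 30, 2038.
Sep 30, 2038 is a listed holiday, so it moves to the next business day, Oct 1, 2038 (Friday).
The 14-calendar-day extension moves the deadline from Oct 1, 2038 to Oct 15, 2038.
Since Oct 15, 2038 is a Friday and not a holiday, the date is unchanged.
Deadline: Oct 15, 2038.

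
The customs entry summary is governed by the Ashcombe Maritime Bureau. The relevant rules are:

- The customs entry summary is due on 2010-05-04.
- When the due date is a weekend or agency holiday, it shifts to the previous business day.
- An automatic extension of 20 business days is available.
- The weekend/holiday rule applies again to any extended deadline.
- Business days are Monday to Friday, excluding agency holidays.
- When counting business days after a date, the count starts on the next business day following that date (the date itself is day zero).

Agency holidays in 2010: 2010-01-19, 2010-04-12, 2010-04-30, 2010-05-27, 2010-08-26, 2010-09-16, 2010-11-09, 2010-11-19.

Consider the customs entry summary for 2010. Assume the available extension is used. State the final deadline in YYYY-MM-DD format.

Start from the fixed due date, 2010-05-04.
2010-05-04 falls on a Tuesday, which is a business day, so no adjustment is needed.
The 20-business-day extension runs from 2010-05-04 to 2010-06-02.
2010-06-02 falls on a Wednesday, which is a business day, so no adjustment is needed.
Deadline: 2010-06-02.

2010-06-02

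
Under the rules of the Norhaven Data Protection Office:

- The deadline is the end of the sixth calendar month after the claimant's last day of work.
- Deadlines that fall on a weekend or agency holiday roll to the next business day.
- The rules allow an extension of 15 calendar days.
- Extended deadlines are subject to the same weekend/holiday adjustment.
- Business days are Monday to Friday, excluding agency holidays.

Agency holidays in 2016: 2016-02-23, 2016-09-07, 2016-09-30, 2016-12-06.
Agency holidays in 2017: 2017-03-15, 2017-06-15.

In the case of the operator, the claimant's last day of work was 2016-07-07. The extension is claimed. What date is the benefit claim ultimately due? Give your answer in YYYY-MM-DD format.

2017-02-15

6 months after 2016-07-07 falls in January 2017; the last day of that month is 2017-01-31.
2017-01-31 falls on a Tuesday, which is a business day, so no adjustment is needed.
The 15-calendar-day extension moves the deadline from 2017-01-31 to 2017-02-15.
2017-02-15 (Wednesday) is already a business day.
So the filing is due 2017-02-15.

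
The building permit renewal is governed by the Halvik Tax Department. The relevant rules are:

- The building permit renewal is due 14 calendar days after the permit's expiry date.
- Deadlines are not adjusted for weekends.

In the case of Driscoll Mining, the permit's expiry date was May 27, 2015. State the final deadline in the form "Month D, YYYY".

Trigger date May 27, 2015 + 14 calendar days = June 10, 2015.
June 10, 2015 falls on a Wednesday. The rules make no weekend/holiday allowance, so it remains June 10, 2015.
So the filing is due June 10, 2015.

June 10, 2015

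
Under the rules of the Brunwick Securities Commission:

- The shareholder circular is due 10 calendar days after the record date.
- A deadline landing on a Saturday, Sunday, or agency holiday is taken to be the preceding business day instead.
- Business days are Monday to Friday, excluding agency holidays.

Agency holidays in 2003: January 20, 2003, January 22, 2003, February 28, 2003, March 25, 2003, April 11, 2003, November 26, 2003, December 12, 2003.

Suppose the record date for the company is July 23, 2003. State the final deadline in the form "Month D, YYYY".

Adding 10 calendar days to July 23, 2003 gives August 2, 2003.
August 2, 2003 is a Saturday, so it moves to the preceding business day, August 1, 2003 (Friday).
So the filing is due August 1, 2003.

August 1, 2003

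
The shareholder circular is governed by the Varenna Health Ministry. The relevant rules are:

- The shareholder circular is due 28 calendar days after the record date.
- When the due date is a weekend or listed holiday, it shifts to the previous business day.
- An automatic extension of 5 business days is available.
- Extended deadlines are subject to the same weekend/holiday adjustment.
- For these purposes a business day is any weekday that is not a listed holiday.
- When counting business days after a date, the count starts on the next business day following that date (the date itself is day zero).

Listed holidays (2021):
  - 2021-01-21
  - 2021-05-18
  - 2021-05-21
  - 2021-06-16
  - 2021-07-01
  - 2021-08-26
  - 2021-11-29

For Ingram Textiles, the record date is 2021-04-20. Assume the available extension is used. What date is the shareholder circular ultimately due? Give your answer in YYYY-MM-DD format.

Trigger date 2021-04-20 + 28 calendar days = 2021-05-18.
2021-05-18 falls on a listed holiday. Rolling to the preceding business day gives 2021-05-17, a Monday.
Counting 5 further business days from 2021-05-17 reaches 2021-05-26.
2021-05-26 (Wednesday) is already a business day.
Deadline: 2021-05-26.

2021-05-26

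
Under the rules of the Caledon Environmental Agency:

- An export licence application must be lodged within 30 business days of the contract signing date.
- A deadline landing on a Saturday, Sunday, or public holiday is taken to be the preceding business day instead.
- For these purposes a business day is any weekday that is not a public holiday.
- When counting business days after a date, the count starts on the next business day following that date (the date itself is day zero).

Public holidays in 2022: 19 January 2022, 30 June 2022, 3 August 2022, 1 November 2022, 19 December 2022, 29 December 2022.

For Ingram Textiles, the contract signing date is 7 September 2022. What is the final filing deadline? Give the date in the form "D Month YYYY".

Counting 30 business days after 7 September 2022 (skipping weekends and listed holidays) reaches 19 October 2022.
19 October 2022 falls on a Wednesday, which is a business day, so no adjustment is needed.
So the filing is due 19 October 2022.

19 October 2022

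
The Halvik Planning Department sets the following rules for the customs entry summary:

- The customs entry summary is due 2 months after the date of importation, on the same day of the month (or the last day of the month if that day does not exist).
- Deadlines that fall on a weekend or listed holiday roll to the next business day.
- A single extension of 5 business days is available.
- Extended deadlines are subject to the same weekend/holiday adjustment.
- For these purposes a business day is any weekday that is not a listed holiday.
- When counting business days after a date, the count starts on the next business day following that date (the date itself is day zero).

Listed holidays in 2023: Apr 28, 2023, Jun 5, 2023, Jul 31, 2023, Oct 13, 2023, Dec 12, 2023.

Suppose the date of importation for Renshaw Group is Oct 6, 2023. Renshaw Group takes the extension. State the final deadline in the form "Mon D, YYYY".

2 months after Oct 6, 2023, on the same day of the month, is Dec 6, 2023.
Dec 6, 2023 falls on a Wednesday, which is a business day, so no adjustment is needed.
The 5-business-day extension runs from Dec 6, 2023 to Dec 14, 2023.
Dec 14, 2023 is a Thursday and not a listed holiday, so it stands.
Final deadline: Dec 14, 2023.

Dec 14, 2023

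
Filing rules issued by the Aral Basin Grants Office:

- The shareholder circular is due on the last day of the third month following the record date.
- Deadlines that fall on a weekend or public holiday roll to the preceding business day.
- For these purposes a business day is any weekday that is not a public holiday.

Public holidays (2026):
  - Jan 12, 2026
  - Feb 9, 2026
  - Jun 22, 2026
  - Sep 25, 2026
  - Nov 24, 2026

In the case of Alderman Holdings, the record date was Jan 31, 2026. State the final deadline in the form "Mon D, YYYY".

Apr 30, 2026

3 months after Jan 31, 2026 falls in April 2026; the last day of that month is Apr 30, 2026.
Since Apr 30, 2026 is a Thursday and not a holiday, the date is unchanged.
Deadline: Apr 30, 2026.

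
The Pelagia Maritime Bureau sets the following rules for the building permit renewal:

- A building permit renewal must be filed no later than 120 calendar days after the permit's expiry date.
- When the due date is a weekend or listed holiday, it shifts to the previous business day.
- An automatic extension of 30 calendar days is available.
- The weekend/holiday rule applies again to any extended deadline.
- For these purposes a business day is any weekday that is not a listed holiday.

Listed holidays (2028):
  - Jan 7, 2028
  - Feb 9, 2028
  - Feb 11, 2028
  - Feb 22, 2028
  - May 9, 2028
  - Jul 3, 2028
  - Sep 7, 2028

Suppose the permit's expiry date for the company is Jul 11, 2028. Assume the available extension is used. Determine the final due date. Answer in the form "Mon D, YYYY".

Dec 8, 2028

Adding 120 calendar days to Jul 11, 2028 gives Nov 8, 2028.
Nov 8, 2028 falls on a Wednesday, which is a business day, so no adjustment is needed.
The 30-calendar-day extension moves the deadline from Nov 8, 2028 to Dec 8, 2028.
Dec 8, 2028 is a Friday and not a listed holiday, so it stands.
So the filing is due Dec 8, 2028.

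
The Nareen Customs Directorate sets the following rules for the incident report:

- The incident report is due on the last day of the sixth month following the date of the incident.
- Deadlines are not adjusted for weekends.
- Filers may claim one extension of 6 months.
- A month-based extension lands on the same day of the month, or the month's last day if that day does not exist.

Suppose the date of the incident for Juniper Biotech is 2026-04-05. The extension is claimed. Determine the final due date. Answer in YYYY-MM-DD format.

2027-04-30

The sixth month after 2026-04-05 is October 2026, whose last day is 2026-10-31.
2026-10-31 falls on a Saturday. The rules make no weekend/holiday allowance, so it remains 2026-10-31.
Add 6 months to 2026-10-31: 2027-04-30 (day 31 does not exist in April, so the month's last day is used).
2027-04-30 falls on a Friday. The rules make no weekend/holiday allowance, so it remains 2027-04-30.
Deadline: 2027-04-30.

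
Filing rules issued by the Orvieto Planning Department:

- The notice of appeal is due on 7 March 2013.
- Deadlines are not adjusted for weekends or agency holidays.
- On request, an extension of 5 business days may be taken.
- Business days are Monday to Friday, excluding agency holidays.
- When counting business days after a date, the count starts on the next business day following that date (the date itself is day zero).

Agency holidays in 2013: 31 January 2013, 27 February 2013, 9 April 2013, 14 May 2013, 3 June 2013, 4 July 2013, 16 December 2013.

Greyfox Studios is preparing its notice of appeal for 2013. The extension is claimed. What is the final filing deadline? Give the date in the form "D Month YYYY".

Start from the fixed due date, 7 March 2013.
7 March 2013 is a Thursday; no weekend or holiday adjustment applies.
The 5-business-day extension runs from 7 March 2013 to 14 March 2013.
14 March 2013 is a Thursday; no weekend or holiday adjustment applies.
The final due date is 14 March 2013.

14 March 2013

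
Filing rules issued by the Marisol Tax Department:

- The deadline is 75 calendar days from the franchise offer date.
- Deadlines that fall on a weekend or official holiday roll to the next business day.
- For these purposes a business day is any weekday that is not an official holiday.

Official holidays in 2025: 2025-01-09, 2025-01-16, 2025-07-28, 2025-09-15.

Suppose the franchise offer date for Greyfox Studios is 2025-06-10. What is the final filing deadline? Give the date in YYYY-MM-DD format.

75 calendar days after 2025-06-10 is 2025-08-24.
2025-08-24 is a Sunday, so it moves to the next business day, 2025-08-25 (Monday).
Deadline: 2025-08-25.

2025-08-25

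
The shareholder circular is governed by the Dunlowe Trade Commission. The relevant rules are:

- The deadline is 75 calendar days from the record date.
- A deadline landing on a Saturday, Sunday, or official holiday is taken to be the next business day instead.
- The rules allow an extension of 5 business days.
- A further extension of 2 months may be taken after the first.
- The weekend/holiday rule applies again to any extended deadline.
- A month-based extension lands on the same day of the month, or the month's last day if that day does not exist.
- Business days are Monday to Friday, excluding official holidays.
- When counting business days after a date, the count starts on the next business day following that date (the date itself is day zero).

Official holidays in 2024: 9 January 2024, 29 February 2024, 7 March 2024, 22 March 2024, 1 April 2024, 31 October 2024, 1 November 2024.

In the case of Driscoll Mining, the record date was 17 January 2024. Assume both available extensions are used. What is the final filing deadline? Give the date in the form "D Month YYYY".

10 June 2024

Trigger date 17 January 2024 + 75 calendar days = 1 April 2024.
1 April 2024 falls on a listed holiday. Rolling to the next business day gives 2 April 2024, a Tuesday.
Counting 5 further business days from 2 April 2024 reaches 9 April 2024.
9 April 2024 falls on a Tuesday, which is a business day, so no adjustment is needed.
Applying the 2 months extension: 2 months after 9 April 2024 is 9 June 2024.
9 June 2024 falls on a Sunday. Rolling to the next business day gives 10 June 2024, a Monday.
Final deadline: 10 June 2024.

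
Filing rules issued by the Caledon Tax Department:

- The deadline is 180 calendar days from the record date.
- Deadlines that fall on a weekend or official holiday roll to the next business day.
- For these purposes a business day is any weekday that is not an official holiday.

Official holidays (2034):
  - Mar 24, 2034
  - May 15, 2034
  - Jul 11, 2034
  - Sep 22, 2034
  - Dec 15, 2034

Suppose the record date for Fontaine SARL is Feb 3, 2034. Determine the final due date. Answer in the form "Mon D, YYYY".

Aug 2, 2034

Trigger date Feb 3, 2034 + 180 calendar days = Aug 2, 2034.
Aug 2, 2034 is a Wednesday and not a listed holiday, so it stands.
Deadline: Aug 2, 2034.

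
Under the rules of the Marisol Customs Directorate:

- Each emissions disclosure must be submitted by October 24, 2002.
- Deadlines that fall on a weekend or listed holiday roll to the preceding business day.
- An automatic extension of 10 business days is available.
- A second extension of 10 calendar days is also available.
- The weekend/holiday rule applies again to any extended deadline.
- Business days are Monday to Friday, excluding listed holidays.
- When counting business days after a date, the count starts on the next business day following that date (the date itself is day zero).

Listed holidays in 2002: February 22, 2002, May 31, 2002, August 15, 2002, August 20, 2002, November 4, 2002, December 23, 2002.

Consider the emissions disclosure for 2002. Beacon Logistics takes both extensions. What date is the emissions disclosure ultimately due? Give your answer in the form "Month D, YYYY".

November 18, 2002

Start from the fixed due date, October 24, 2002.
Since October 24, 2002 is a Thursday and not a holiday, the date is unchanged.
Counting 10 further business days from October 24, 2002 reaches November 8, 2002.
November 8, 2002 (Friday) is already a business day.
Add the 10 calendar-day extension to November 8, 2002: November 18, 2002.
Since November 18, 2002 is a Monday and not a holiday, the date is unchanged.
Deadline: November 18, 2002.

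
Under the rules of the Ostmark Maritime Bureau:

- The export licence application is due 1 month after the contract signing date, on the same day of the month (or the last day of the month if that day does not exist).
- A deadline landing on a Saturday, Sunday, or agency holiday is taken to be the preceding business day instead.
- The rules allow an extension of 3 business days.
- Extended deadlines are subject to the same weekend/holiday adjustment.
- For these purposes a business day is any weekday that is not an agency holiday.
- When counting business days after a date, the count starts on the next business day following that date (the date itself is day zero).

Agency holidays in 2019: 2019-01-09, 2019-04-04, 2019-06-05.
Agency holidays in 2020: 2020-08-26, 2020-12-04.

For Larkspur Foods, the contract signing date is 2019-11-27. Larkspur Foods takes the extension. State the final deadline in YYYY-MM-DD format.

2020-01-01

1 month from 2019-11-27 is 2019-12-27.
2019-12-27 falls on a Friday, which is a business day, so no adjustment is needed.
The 3-business-day extension runs from 2019-12-27 to 2020-01-01.
2020-01-01 falls on a Wednesday, which is a business day, so no adjustment is needed.
The final due date is 2020-01-01.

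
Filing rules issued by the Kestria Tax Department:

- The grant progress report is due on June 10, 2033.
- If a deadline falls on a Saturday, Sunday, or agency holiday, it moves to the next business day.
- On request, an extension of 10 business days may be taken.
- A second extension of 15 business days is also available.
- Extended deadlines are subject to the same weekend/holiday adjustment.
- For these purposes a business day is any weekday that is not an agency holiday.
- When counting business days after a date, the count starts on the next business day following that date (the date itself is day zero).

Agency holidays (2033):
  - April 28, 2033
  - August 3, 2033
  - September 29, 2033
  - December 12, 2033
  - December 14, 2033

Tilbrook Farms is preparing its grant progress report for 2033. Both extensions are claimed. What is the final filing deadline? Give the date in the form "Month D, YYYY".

July 15, 2033

The stated deadline is June 10, 2033.
June 10, 2033 falls on a Friday, which is a business day, so no adjustment is needed.
Counting 10 further business days from June 10, 2033 reaches June 24, 2033.
June 24, 2033 (Friday) is already a business day.
Counting 15 further business days from June 24, 2033 reaches July 15, 2033.
July 15, 2033 (Friday) is already a business day.
Deadline: July 15, 2033.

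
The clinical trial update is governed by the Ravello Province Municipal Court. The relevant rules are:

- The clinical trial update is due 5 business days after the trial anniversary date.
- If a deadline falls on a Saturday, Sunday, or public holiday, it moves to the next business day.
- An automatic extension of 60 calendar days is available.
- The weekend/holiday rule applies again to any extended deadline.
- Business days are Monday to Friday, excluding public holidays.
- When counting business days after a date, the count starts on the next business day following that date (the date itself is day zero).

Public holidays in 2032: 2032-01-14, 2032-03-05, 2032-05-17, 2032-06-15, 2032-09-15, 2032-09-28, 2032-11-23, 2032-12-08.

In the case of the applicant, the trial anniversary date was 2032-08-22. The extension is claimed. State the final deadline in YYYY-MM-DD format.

Starting the day after 2032-08-22 and counting 5 business days lands on 2032-08-27.
2032-08-27 is a Friday and not a listed holiday, so it stands.
The 60-calendar-day extension moves the deadline from 2032-08-27 to 2032-10-26.
2032-10-26 falls on a Tuesday, which is a business day, so no adjustment is needed.
Deadline: 2032-10-26.

2032-10-26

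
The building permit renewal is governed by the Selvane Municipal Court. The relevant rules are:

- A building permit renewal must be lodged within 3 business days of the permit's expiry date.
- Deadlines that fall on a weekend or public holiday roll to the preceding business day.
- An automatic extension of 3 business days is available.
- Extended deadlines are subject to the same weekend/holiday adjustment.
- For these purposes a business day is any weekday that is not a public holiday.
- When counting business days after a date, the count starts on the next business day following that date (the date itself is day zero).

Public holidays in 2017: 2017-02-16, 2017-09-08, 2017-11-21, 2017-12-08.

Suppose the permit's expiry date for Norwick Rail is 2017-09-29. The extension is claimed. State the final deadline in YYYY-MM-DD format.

2017-10-09

3 business days after 2017-09-29, excluding weekends and holidays, is 2017-10-04.
2017-10-04 is a Wednesday and not a listed holiday, so it stands.
Applying the 3-business-day extension: 3 business days after 2017-10-04 is 2017-10-09.
Since 2017-10-09 is a Monday and not a holiday, the date is unchanged.
Deadline: 2017-10-09.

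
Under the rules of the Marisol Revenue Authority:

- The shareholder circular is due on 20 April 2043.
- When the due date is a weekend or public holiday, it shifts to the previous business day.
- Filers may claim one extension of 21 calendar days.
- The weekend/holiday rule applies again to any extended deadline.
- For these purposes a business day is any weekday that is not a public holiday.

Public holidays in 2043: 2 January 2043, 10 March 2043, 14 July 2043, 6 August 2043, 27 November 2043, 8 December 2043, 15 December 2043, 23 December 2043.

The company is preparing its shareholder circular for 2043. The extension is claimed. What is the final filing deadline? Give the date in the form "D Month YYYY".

The statutory due date is 20 April 2043.
20 April 2043 falls on a Monday, which is a business day, so no adjustment is needed.
The 21-calendar-day extension moves the deadline from 20 April 2043 to 11 May 2043.
11 May 2043 (Monday) is already a business day.
Deadline: 11 May 2043.

11 May 2043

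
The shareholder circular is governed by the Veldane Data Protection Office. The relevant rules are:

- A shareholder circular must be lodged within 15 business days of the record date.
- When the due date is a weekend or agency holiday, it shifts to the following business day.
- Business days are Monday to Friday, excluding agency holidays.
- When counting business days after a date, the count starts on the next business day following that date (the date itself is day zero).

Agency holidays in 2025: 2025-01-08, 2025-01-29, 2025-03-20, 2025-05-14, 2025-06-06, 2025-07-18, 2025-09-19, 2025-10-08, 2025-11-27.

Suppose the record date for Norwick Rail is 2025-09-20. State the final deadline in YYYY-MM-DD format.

Counting 15 business days after 2025-09-20 (skipping weekends and listed holidays) reaches 2025-10-13.
2025-10-13 (Monday) is already a business day.
So the filing is due 2025-10-13.

2025-10-13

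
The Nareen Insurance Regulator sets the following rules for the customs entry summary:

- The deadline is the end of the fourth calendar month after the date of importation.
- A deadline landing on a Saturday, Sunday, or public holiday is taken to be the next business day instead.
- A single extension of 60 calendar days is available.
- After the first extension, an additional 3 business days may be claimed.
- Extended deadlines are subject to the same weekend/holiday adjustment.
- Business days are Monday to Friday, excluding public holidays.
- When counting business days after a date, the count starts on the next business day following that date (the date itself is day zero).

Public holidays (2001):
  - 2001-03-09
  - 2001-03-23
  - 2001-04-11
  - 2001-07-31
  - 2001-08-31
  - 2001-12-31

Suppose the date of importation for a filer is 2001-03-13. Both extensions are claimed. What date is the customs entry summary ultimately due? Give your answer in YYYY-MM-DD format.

The fourth month after 2001-03-13 is July 2001, whose last day is 2001-07-31.
2001-07-31 is a listed holiday, so it moves to the next business day, 2001-08-01 (Wednesday).
The 60-calendar-day extension moves the deadline from 2001-08-01 to 2001-09-30.
2001-09-30 falls on a Sunday. Rolling to the next business day gives 2001-10-01, a Monday.
Applying the 3-business-day extension: 3 business days after 2001-10-01 is 2001-10-04.
2001-10-04 falls on a Thursday, which is a business day, so no adjustment is needed.
The final due date is 2001-10-04.

2001-10-04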